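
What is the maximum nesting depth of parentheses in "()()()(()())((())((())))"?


Input: "()()()(()())((())((())))"
Tracking depth:
  Position 0 '(': depth becomes 1
  Position 1 ')': depth becomes 0
  Position 2 '(': depth becomes 1
  Position 3 ')': depth becomes 0
  Position 4 '(': depth becomes 1
  Position 5 ')': depth becomes 0
  Position 6 '(': depth becomes 1
  Position 7 '(': depth becomes 2
  Position 8 ')': depth becomes 1
  Position 9 '(': depth becomes 2
  Position 10 ')': depth becomes 1
  Position 11 ')': depth becomes 0
  Position 12 '(': depth becomes 1
  Position 13 '(': depth becomes 2
  Position 14 '(': depth becomes 3
  Position 15 ')': depth becomes 2
  Position 16 ')': depth becomes 1
  Position 17 '(': depth becomes 2
  Position 18 '(': depth becomes 3
  Position 19 '(': depth becomes 4
  Position 20 ')': depth becomes 3
  Position 21 ')': depth becomes 2
  Position 22 ')': depth becomes 1
  Position 23 ')': depth becomes 0
Maximum depth reached: 4

4


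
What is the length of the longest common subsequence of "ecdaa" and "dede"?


LCS of "ecdaa" and "dede"
DP table:
           d    e    d    e
      0    0    0    0    0
  e   0    0    1    1    1
  c   0    0    1    1    1
  d   0    1    1    2    2
  a   0    1    1    2    2
  a   0    1    1    2    2
LCS length = dp[5][4] = 2

2


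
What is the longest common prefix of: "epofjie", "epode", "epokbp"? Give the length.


Words: epofjie, epode, epokbp
  Position 0: all 'e' => match
  Position 1: all 'p' => match
  Position 2: all 'o' => match
  Position 3: ('f', 'd', 'k') => mismatch, stop
LCP = "epo" (length 3)

3


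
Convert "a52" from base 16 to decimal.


Input: "a52" in base 16
Positional expansion:
  Digit 'a' (value 10) x 16^2 = 2560
  Digit '5' (value 5) x 16^1 = 80
  Digit '2' (value 2) x 16^0 = 2
Sum = 2642

2642


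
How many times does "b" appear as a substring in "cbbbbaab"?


Searching for "b" in "cbbbbaab"
Scanning each position:
  Position 0: "c" => no
  Position 1: "b" => MATCH
  Position 2: "b" => MATCH
  Position 3: "b" => MATCH
  Position 4: "b" => MATCH
  Position 5: "a" => no
  Position 6: "a" => no
  Position 7: "b" => MATCH
Total occurrences: 5

5


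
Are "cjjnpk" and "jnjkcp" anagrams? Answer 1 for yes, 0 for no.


Strings: "cjjnpk", "jnjkcp"
Sorted first:  cjjknp
Sorted second: cjjknp
Sorted forms match => anagrams

1


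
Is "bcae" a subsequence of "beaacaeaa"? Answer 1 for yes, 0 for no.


Check if "bcae" is a subsequence of "beaacaeaa"
Greedy scan:
  Position 0 ('b'): matches sub[0] = 'b'
  Position 1 ('e'): no match needed
  Position 2 ('a'): no match needed
  Position 3 ('a'): no match needed
  Position 4 ('c'): matches sub[1] = 'c'
  Position 5 ('a'): matches sub[2] = 'a'
  Position 6 ('e'): matches sub[3] = 'e'
  Position 7 ('a'): no match needed
  Position 8 ('a'): no match needed
All 4 characters matched => is a subsequence

1


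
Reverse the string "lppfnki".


Input: lppfnki
Reading characters right to left:
  Position 6: 'i'
  Position 5: 'k'
  Position 4: 'n'
  Position 3: 'f'
  Position 2: 'p'
  Position 1: 'p'
  Position 0: 'l'
Reversed: iknfppl

iknfppl


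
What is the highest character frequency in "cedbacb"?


Input: cedbacb
Character counts:
  'a': 1
  'b': 2
  'c': 2
  'd': 1
  'e': 1
Maximum frequency: 2

2


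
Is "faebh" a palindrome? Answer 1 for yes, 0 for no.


Input: faebh
Reversed: hbeaf
  Compare pos 0 ('f') with pos 4 ('h'): MISMATCH
  Compare pos 1 ('a') with pos 3 ('b'): MISMATCH
Result: not a palindrome

0


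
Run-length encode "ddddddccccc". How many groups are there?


Input: ddddddccccc
Scanning for consecutive runs:
  Group 1: 'd' x 6 (positions 0-5)
  Group 2: 'c' x 5 (positions 6-10)
Total groups: 2

2


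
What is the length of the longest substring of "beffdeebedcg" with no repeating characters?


Input: "beffdeebedcg"
Sliding window (track last position of each char):
  Position 0 ('b'): window [0,0] length 1 -- new best
  Position 1 ('e'): window [0,1] length 2 -- new best
  Position 2 ('f'): window [0,2] length 3 -- new best
  Position 3 ('f'): repeat (last at 2), move window start to 3
  Position 3 ('f'): window [3,3] length 1
  Position 4 ('d'): window [3,4] length 2
  Position 5 ('e'): window [3,5] length 3
  Position 6 ('e'): repeat (last at 5), move window start to 6
  Position 6 ('e'): window [6,6] length 1
  Position 7 ('b'): window [6,7] length 2
  Position 8 ('e'): repeat (last at 6), move window start to 7
  Position 8 ('e'): window [7,8] length 2
  Position 9 ('d'): window [7,9] length 3
  Position 10 ('c'): window [7,10] length 4 -- new best
  Position 11 ('g'): window [7,11] length 5 -- new best
Longest substring with no repeats: "bedcg" with length 5

5


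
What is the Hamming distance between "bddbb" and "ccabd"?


Comparing "bddbb" and "ccabd" position by position:
  Position 0: 'b' vs 'c' => differ
  Position 1: 'd' vs 'c' => differ
  Position 2: 'd' vs 'a' => differ
  Position 3: 'b' vs 'b' => same
  Position 4: 'b' vs 'd' => differ
Total differences (Hamming distance): 4

4


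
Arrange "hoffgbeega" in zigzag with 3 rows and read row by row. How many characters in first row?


Zigzag "hoffgbeega" into 3 rows:
Placing characters:
  'h' => row 0
  'o' => row 1
  'f' => row 2
  'f' => row 1
  'g' => row 0
  'b' => row 1
  'e' => row 2
  'e' => row 1
  'g' => row 0
  'a' => row 1
Rows:
  Row 0: "hgg"
  Row 1: "ofbea"
  Row 2: "fe"
First row length: 3

3


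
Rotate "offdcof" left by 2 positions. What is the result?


Input: "offdcof", rotate left by 2
First 2 characters: "of"
Remaining characters: "fdcof"
Concatenate remaining + first: "fdcof" + "of" = "fdcofof"

fdcofof


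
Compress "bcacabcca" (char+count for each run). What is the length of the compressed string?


Input: bcacabcca
Runs:
  'b' x 1 => "b1"
  'c' x 1 => "c1"
  'a' x 1 => "a1"
  'c' x 1 => "c1"
  'a' x 1 => "a1"
  'b' x 1 => "b1"
  'c' x 2 => "c2"
  'a' x 1 => "a1"
Compressed: "b1c1a1c1a1b1c2a1"
Compressed length: 16

16


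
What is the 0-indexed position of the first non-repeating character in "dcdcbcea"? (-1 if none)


Input: dcdcbcea
Character frequencies:
  'a': 1
  'b': 1
  'c': 3
  'd': 2
  'e': 1
Scanning left to right for freq == 1:
  Position 0 ('d'): freq=2, skip
  Position 1 ('c'): freq=3, skip
  Position 2 ('d'): freq=2, skip
  Position 3 ('c'): freq=3, skip
  Position 4 ('b'): unique! => answer = 4

4


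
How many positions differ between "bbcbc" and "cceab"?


Comparing "bbcbc" and "cceab" position by position:
  Position 0: 'b' vs 'c' => DIFFER
  Position 1: 'b' vs 'c' => DIFFER
  Position 2: 'c' vs 'e' => DIFFER
  Position 3: 'b' vs 'a' => DIFFER
  Position 4: 'c' vs 'b' => DIFFER
Positions that differ: 5

5


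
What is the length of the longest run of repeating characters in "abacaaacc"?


Input: "abacaaacc"
Scanning for longest run:
  Position 1 ('b'): new char, reset run to 1
  Position 2 ('a'): new char, reset run to 1
  Position 3 ('c'): new char, reset run to 1
  Position 4 ('a'): new char, reset run to 1
  Position 5 ('a'): continues run of 'a', length=2
  Position 6 ('a'): continues run of 'a', length=3
  Position 7 ('c'): new char, reset run to 1
  Position 8 ('c'): continues run of 'c', length=2
Longest run: 'a' with length 3

3


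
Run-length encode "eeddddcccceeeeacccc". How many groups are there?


Input: eeddddcccceeeeacccc
Scanning for consecutive runs:
  Group 1: 'e' x 2 (positions 0-1)
  Group 2: 'd' x 4 (positions 2-5)
  Group 3: 'c' x 4 (positions 6-9)
  Group 4: 'e' x 4 (positions 10-13)
  Group 5: 'a' x 1 (positions 14-14)
  Group 6: 'c' x 4 (positions 15-18)
Total groups: 6

6


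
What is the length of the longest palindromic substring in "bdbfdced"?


Input: "bdbfdced"
Checking substrings for palindromes:
  [0:3] "bdb" (len 3) => palindrome
Longest palindromic substring: "bdb" with length 3

3


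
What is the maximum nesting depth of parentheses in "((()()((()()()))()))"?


Input: "((()()((()()()))()))"
Tracking depth:
  Position 0 '(': depth becomes 1
  Position 1 '(': depth becomes 2
  Position 2 '(': depth becomes 3
  Position 3 ')': depth becomes 2
  Position 4 '(': depth becomes 3
  Position 5 ')': depth becomes 2
  Position 6 '(': depth becomes 3
  Position 7 '(': depth becomes 4
  Position 8 '(': depth becomes 5
  Position 9 ')': depth becomes 4
  Position 10 '(': depth becomes 5
  Position 11 ')': depth becomes 4
  Position 12 '(': depth becomes 5
  Position 13 ')': depth becomes 4
  Position 14 ')': depth becomes 3
  Position 15 ')': depth becomes 2
  Position 16 '(': depth becomes 3
  Position 17 ')': depth becomes 2
  Position 18 ')': depth becomes 1
  Position 19 ')': depth becomes 0
Maximum depth reached: 5

5


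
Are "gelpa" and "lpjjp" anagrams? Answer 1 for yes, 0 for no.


Strings: "gelpa", "lpjjp"
Sorted first:  aeglp
Sorted second: jjlpp
Differ at position 0: 'a' vs 'j' => not anagrams

0


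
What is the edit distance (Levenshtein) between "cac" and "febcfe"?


Computing edit distance: "cac" -> "febcfe"
DP table:
           f    e    b    c    f    e
      0    1    2    3    4    5    6
  c   1    1    2    3    3    4    5
  a   2    2    2    3    4    4    5
  c   3    3    3    3    3    4    5
Edit distance = dp[3][6] = 5

5


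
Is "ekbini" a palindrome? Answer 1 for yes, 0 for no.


Input: ekbini
Reversed: inibke
  Compare pos 0 ('e') with pos 5 ('i'): MISMATCH
  Compare pos 1 ('k') with pos 4 ('n'): MISMATCH
  Compare pos 2 ('b') with pos 3 ('i'): MISMATCH
Result: not a palindrome

0


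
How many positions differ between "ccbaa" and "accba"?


Comparing "ccbaa" and "accba" position by position:
  Position 0: 'c' vs 'a' => DIFFER
  Position 1: 'c' vs 'c' => same
  Position 2: 'b' vs 'c' => DIFFER
  Position 3: 'a' vs 'b' => DIFFER
  Position 4: 'a' vs 'a' => same
Positions that differ: 3

3


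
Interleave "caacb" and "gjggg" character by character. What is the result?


Interleaving "caacb" and "gjggg":
  Position 0: 'c' from first, 'g' from second => "cg"
  Position 1: 'a' from first, 'j' from second => "aj"
  Position 2: 'a' from first, 'g' from second => "ag"
  Position 3: 'c' from first, 'g' from second => "cg"
  Position 4: 'b' from first, 'g' from second => "bg"
Result: cgajagcgbg

cgajagcgbg


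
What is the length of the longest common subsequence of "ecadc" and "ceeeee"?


LCS of "ecadc" and "ceeeee"
DP table:
           c    e    e    e    e    e
      0    0    0    0    0    0    0
  e   0    0    1    1    1    1    1
  c   0    1    1    1    1    1    1
  a   0    1    1    1    1    1    1
  d   0    1    1    1    1    1    1
  c   0    1    1    1    1    1    1
LCS length = dp[5][6] = 1

1


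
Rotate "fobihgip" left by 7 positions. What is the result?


Input: "fobihgip", rotate left by 7
First 7 characters: "fobihgi"
Remaining characters: "p"
Concatenate remaining + first: "p" + "fobihgi" = "pfobihgi"

pfobihgi


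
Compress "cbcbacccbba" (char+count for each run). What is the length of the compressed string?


Input: cbcbacccbba
Runs:
  'c' x 1 => "c1"
  'b' x 1 => "b1"
  'c' x 1 => "c1"
  'b' x 1 => "b1"
  'a' x 1 => "a1"
  'c' x 3 => "c3"
  'b' x 2 => "b2"
  'a' x 1 => "a1"
Compressed: "c1b1c1b1a1c3b2a1"
Compressed length: 16

16


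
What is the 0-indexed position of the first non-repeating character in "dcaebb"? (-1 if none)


Input: dcaebb
Character frequencies:
  'a': 1
  'b': 2
  'c': 1
  'd': 1
  'e': 1
Scanning left to right for freq == 1:
  Position 0 ('d'): unique! => answer = 0

0


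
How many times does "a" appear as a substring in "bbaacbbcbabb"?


Searching for "a" in "bbaacbbcbabb"
Scanning each position:
  Position 0: "b" => no
  Position 1: "b" => no
  Position 2: "a" => MATCH
  Position 3: "a" => MATCH
  Position 4: "c" => no
  Position 5: "b" => no
  Position 6: "b" => no
  Position 7: "c" => no
  Position 8: "b" => no
  Position 9: "a" => MATCH
  Position 10: "b" => no
  Position 11: "b" => no
Total occurrences: 3

3


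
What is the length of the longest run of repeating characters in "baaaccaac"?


Input: "baaaccaac"
Scanning for longest run:
  Position 1 ('a'): new char, reset run to 1
  Position 2 ('a'): continues run of 'a', length=2
  Position 3 ('a'): continues run of 'a', length=3
  Position 4 ('c'): new char, reset run to 1
  Position 5 ('c'): continues run of 'c', length=2
  Position 6 ('a'): new char, reset run to 1
  Position 7 ('a'): continues run of 'a', length=2
  Position 8 ('c'): new char, reset run to 1
Longest run: 'a' with length 3

3


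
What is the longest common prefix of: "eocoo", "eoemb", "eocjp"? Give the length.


Words: eocoo, eoemb, eocjp
  Position 0: all 'e' => match
  Position 1: all 'o' => match
  Position 2: ('c', 'e', 'c') => mismatch, stop
LCP = "eo" (length 2)

2


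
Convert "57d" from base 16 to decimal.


Input: "57d" in base 16
Positional expansion:
  Digit '5' (value 5) x 16^2 = 1280
  Digit '7' (value 7) x 16^1 = 112
  Digit 'd' (value 13) x 16^0 = 13
Sum = 1405

1405


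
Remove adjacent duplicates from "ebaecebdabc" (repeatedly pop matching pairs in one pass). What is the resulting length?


Input: ebaecebdabc
Stack-based adjacent duplicate removal:
  Read 'e': push. Stack: e
  Read 'b': push. Stack: eb
  Read 'a': push. Stack: eba
  Read 'e': push. Stack: ebae
  Read 'c': push. Stack: ebaec
  Read 'e': push. Stack: ebaece
  Read 'b': push. Stack: ebaeceb
  Read 'd': push. Stack: ebaecebd
  Read 'a': push. Stack: ebaecebda
  Read 'b': push. Stack: ebaecebdab
  Read 'c': push. Stack: ebaecebdabc
Final stack: "ebaecebdabc" (length 11)

11


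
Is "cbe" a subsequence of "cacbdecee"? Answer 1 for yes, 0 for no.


Check if "cbe" is a subsequence of "cacbdecee"
Greedy scan:
  Position 0 ('c'): matches sub[0] = 'c'
  Position 1 ('a'): no match needed
  Position 2 ('c'): no match needed
  Position 3 ('b'): matches sub[1] = 'b'
  Position 4 ('d'): no match needed
  Position 5 ('e'): matches sub[2] = 'e'
  Position 6 ('c'): no match needed
  Position 7 ('e'): no match needed
  Position 8 ('e'): no match needed
All 3 characters matched => is a subsequence

1


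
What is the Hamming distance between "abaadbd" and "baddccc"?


Comparing "abaadbd" and "baddccc" position by position:
  Position 0: 'a' vs 'b' => differ
  Position 1: 'b' vs 'a' => differ
  Position 2: 'a' vs 'd' => differ
  Position 3: 'a' vs 'd' => differ
  Position 4: 'd' vs 'c' => differ
  Position 5: 'b' vs 'c' => differ
  Position 6: 'd' vs 'c' => differ
Total differences (Hamming distance): 7

7


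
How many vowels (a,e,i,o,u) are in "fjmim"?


Input: fjmim
Checking each character:
  'f' at position 0: consonant
  'j' at position 1: consonant
  'm' at position 2: consonant
  'i' at position 3: vowel (running total: 1)
  'm' at position 4: consonant
Total vowels: 1

1


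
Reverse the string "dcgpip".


Input: dcgpip
Reading characters right to left:
  Position 5: 'p'
  Position 4: 'i'
  Position 3: 'p'
  Position 2: 'g'
  Position 1: 'c'
  Position 0: 'd'
Reversed: pipgcd

pipgcd


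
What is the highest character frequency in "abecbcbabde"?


Input: abecbcbabde
Character counts:
  'a': 2
  'b': 4
  'c': 2
  'd': 1
  'e': 2
Maximum frequency: 4

4


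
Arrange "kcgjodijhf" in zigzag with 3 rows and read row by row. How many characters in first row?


Zigzag "kcgjodijhf" into 3 rows:
Placing characters:
  'k' => row 0
  'c' => row 1
  'g' => row 2
  'j' => row 1
  'o' => row 0
  'd' => row 1
  'i' => row 2
  'j' => row 1
  'h' => row 0
  'f' => row 1
Rows:
  Row 0: "koh"
  Row 1: "cjdjf"
  Row 2: "gi"
First row length: 3

3


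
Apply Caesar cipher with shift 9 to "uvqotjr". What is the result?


Caesar cipher: shift "uvqotjr" by 9
  'u' (pos 20) + 9 = pos 3 = 'd'
  'v' (pos 21) + 9 = pos 4 = 'e'
  'q' (pos 16) + 9 = pos 25 = 'z'
  'o' (pos 14) + 9 = pos 23 = 'x'
  't' (pos 19) + 9 = pos 2 = 'c'
  'j' (pos 9) + 9 = pos 18 = 's'
  'r' (pos 17) + 9 = pos 0 = 'a'
Result: dezxcsa

dezxcsa


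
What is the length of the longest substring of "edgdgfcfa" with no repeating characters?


Input: "edgdgfcfa"
Sliding window (track last position of each char):
  Position 0 ('e'): window [0,0] length 1 -- new best
  Position 1 ('d'): window [0,1] length 2 -- new best
  Position 2 ('g'): window [0,2] length 3 -- new best
  Position 3 ('d'): repeat (last at 1), move window start to 2
  Position 3 ('d'): window [2,3] length 2
  Position 4 ('g'): repeat (last at 2), move window start to 3
  Position 4 ('g'): window [3,4] length 2
  Position 5 ('f'): window [3,5] length 3
  Position 6 ('c'): window [3,6] length 4 -- new best
  Position 7 ('f'): repeat (last at 5), move window start to 6
  Position 7 ('f'): window [6,7] length 2
  Position 8 ('a'): window [6,8] length 3
Longest substring with no repeats: "dgfc" with length 4

4


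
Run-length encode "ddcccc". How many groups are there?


Input: ddcccc
Scanning for consecutive runs:
  Group 1: 'd' x 2 (positions 0-1)
  Group 2: 'c' x 4 (positions 2-5)
Total groups: 2

2


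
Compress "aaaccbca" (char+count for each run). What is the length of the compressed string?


Input: aaaccbca
Runs:
  'a' x 3 => "a3"
  'c' x 2 => "c2"
  'b' x 1 => "b1"
  'c' x 1 => "c1"
  'a' x 1 => "a1"
Compressed: "a3c2b1c1a1"
Compressed length: 10

10


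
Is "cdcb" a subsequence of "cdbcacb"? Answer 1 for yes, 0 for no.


Check if "cdcb" is a subsequence of "cdbcacb"
Greedy scan:
  Position 0 ('c'): matches sub[0] = 'c'
  Position 1 ('d'): matches sub[1] = 'd'
  Position 2 ('b'): no match needed
  Position 3 ('c'): matches sub[2] = 'c'
  Position 4 ('a'): no match needed
  Position 5 ('c'): no match needed
  Position 6 ('b'): matches sub[3] = 'b'
All 4 characters matched => is a subsequence

1


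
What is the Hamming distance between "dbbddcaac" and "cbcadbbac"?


Comparing "dbbddcaac" and "cbcadbbac" position by position:
  Position 0: 'd' vs 'c' => differ
  Position 1: 'b' vs 'b' => same
  Position 2: 'b' vs 'c' => differ
  Position 3: 'd' vs 'a' => differ
  Position 4: 'd' vs 'd' => same
  Position 5: 'c' vs 'b' => differ
  Position 6: 'a' vs 'b' => differ
  Position 7: 'a' vs 'a' => same
  Position 8: 'c' vs 'c' => same
Total differences (Hamming distance): 5

5


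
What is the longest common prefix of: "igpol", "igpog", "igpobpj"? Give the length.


Words: igpol, igpog, igpobpj
  Position 0: all 'i' => match
  Position 1: all 'g' => match
  Position 2: all 'p' => match
  Position 3: all 'o' => match
  Position 4: ('l', 'g', 'b') => mismatch, stop
LCP = "igpo" (length 4)

4


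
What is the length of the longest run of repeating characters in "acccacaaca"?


Input: "acccacaaca"
Scanning for longest run:
  Position 1 ('c'): new char, reset run to 1
  Position 2 ('c'): continues run of 'c', length=2
  Position 3 ('c'): continues run of 'c', length=3
  Position 4 ('a'): new char, reset run to 1
  Position 5 ('c'): new char, reset run to 1
  Position 6 ('a'): new char, reset run to 1
  Position 7 ('a'): continues run of 'a', length=2
  Position 8 ('c'): new char, reset run to 1
  Position 9 ('a'): new char, reset run to 1
Longest run: 'c' with length 3

3


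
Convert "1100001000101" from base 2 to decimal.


Input: "1100001000101" in base 2
Positional expansion:
  Digit '1' (value 1) x 2^12 = 4096
  Digit '1' (value 1) x 2^11 = 2048
  Digit '0' (value 0) x 2^10 = 0
  Digit '0' (value 0) x 2^9 = 0
  Digit '0' (value 0) x 2^8 = 0
  Digit '0' (value 0) x 2^7 = 0
  Digit '1' (value 1) x 2^6 = 64
  Digit '0' (value 0) x 2^5 = 0
  Digit '0' (value 0) x 2^4 = 0
  Digit '0' (value 0) x 2^3 = 0
  Digit '1' (value 1) x 2^2 = 4
  Digit '0' (value 0) x 2^1 = 0
  Digit '1' (value 1) x 2^0 = 1
Sum = 6213

6213


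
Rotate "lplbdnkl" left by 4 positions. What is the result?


Input: "lplbdnkl", rotate left by 4
First 4 characters: "lplb"
Remaining characters: "dnkl"
Concatenate remaining + first: "dnkl" + "lplb" = "dnkllplb"

dnkllplb


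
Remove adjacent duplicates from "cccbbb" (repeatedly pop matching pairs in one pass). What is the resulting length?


Input: cccbbb
Stack-based adjacent duplicate removal:
  Read 'c': push. Stack: c
  Read 'c': matches stack top 'c' => pop. Stack: (empty)
  Read 'c': push. Stack: c
  Read 'b': push. Stack: cb
  Read 'b': matches stack top 'b' => pop. Stack: c
  Read 'b': push. Stack: cb
Final stack: "cb" (length 2)

2


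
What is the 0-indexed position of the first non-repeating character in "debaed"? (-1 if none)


Input: debaed
Character frequencies:
  'a': 1
  'b': 1
  'd': 2
  'e': 2
Scanning left to right for freq == 1:
  Position 0 ('d'): freq=2, skip
  Position 1 ('e'): freq=2, skip
  Position 2 ('b'): unique! => answer = 2

2


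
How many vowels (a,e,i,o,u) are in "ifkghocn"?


Input: ifkghocn
Checking each character:
  'i' at position 0: vowel (running total: 1)
  'f' at position 1: consonant
  'k' at position 2: consonant
  'g' at position 3: consonant
  'h' at position 4: consonant
  'o' at position 5: vowel (running total: 2)
  'c' at position 6: consonant
  'n' at position 7: consonant
Total vowels: 2

2


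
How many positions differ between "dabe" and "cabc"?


Comparing "dabe" and "cabc" position by position:
  Position 0: 'd' vs 'c' => DIFFER
  Position 1: 'a' vs 'a' => same
  Position 2: 'b' vs 'b' => same
  Position 3: 'e' vs 'c' => DIFFER
Positions that differ: 2

2


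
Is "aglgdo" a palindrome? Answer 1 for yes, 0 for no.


Input: aglgdo
Reversed: odglga
  Compare pos 0 ('a') with pos 5 ('o'): MISMATCH
  Compare pos 1 ('g') with pos 4 ('d'): MISMATCH
  Compare pos 2 ('l') with pos 3 ('g'): MISMATCH
Result: not a palindrome

0


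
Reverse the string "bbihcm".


Input: bbihcm
Reading characters right to left:
  Position 5: 'm'
  Position 4: 'c'
  Position 3: 'h'
  Position 2: 'i'
  Position 1: 'b'
  Position 0: 'b'
Reversed: mchibb

mchibb


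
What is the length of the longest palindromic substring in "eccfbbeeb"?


Input: "eccfbbeeb"
Checking substrings for palindromes:
  [5:9] "beeb" (len 4) => palindrome
  [1:3] "cc" (len 2) => palindrome
  [4:6] "bb" (len 2) => palindrome
  [6:8] "ee" (len 2) => palindrome
Longest palindromic substring: "beeb" with length 4

4


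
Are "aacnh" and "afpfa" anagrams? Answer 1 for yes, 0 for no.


Strings: "aacnh", "afpfa"
Sorted first:  aachn
Sorted second: aaffp
Differ at position 2: 'c' vs 'f' => not anagrams

0


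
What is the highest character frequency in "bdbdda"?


Input: bdbdda
Character counts:
  'a': 1
  'b': 2
  'd': 3
Maximum frequency: 3

3


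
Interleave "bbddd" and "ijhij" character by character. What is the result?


Interleaving "bbddd" and "ijhij":
  Position 0: 'b' from first, 'i' from second => "bi"
  Position 1: 'b' from first, 'j' from second => "bj"
  Position 2: 'd' from first, 'h' from second => "dh"
  Position 3: 'd' from first, 'i' from second => "di"
  Position 4: 'd' from first, 'j' from second => "dj"
Result: bibjdhdidj

bibjdhdidj


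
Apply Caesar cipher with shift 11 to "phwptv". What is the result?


Caesar cipher: shift "phwptv" by 11
  'p' (pos 15) + 11 = pos 0 = 'a'
  'h' (pos 7) + 11 = pos 18 = 's'
  'w' (pos 22) + 11 = pos 7 = 'h'
  'p' (pos 15) + 11 = pos 0 = 'a'
  't' (pos 19) + 11 = pos 4 = 'e'
  'v' (pos 21) + 11 = pos 6 = 'g'
Result: ashaeg

ashaeg


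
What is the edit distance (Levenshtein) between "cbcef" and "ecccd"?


Computing edit distance: "cbcef" -> "ecccd"
DP table:
           e    c    c    c    d
      0    1    2    3    4    5
  c   1    1    1    2    3    4
  b   2    2    2    2    3    4
  c   3    3    2    2    2    3
  e   4    3    3    3    3    3
  f   5    4    4    4    4    4
Edit distance = dp[5][5] = 4

4


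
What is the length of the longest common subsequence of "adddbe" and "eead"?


LCS of "adddbe" and "eead"
DP table:
           e    e    a    d
      0    0    0    0    0
  a   0    0    0    1    1
  d   0    0    0    1    2
  d   0    0    0    1    2
  d   0    0    0    1    2
  b   0    0    0    1    2
  e   0    1    1    1    2
LCS length = dp[6][4] = 2

2


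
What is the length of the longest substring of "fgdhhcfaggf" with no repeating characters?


Input: "fgdhhcfaggf"
Sliding window (track last position of each char):
  Position 0 ('f'): window [0,0] length 1 -- new best
  Position 1 ('g'): window [0,1] length 2 -- new best
  Position 2 ('d'): window [0,2] length 3 -- new best
  Position 3 ('h'): window [0,3] length 4 -- new best
  Position 4 ('h'): repeat (last at 3), move window start to 4
  Position 4 ('h'): window [4,4] length 1
  Position 5 ('c'): window [4,5] length 2
  Position 6 ('f'): window [4,6] length 3
  Position 7 ('a'): window [4,7] length 4
  Position 8 ('g'): window [4,8] length 5 -- new best
  Position 9 ('g'): repeat (last at 8), move window start to 9
  Position 9 ('g'): window [9,9] length 1
  Position 10 ('f'): window [9,10] length 2
Longest substring with no repeats: "hcfag" with length 5

5


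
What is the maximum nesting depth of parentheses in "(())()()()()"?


Input: "(())()()()()"
Tracking depth:
  Position 0 '(': depth becomes 1
  Position 1 '(': depth becomes 2
  Position 2 ')': depth becomes 1
  Position 3 ')': depth becomes 0
  Position 4 '(': depth becomes 1
  Position 5 ')': depth becomes 0
  Position 6 '(': depth becomes 1
  Position 7 ')': depth becomes 0
  Position 8 '(': depth becomes 1
  Position 9 ')': depth becomes 0
  Position 10 '(': depth becomes 1
  Position 11 ')': depth becomes 0
Maximum depth reached: 2

2


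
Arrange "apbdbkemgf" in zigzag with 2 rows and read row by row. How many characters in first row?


Zigzag "apbdbkemgf" into 2 rows:
Placing characters:
  'a' => row 0
  'p' => row 1
  'b' => row 0
  'd' => row 1
  'b' => row 0
  'k' => row 1
  'e' => row 0
  'm' => row 1
  'g' => row 0
  'f' => row 1
Rows:
  Row 0: "abbeg"
  Row 1: "pdkmf"
First row length: 5

5


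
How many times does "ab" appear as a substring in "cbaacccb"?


Searching for "ab" in "cbaacccb"
Scanning each position:
  Position 0: "cb" => no
  Position 1: "ba" => no
  Position 2: "aa" => no
  Position 3: "ac" => no
  Position 4: "cc" => no
  Position 5: "cc" => no
  Position 6: "cb" => no
Total occurrences: 0

0


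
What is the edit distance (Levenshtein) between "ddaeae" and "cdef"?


Computing edit distance: "ddaeae" -> "cdef"
DP table:
           c    d    e    f
      0    1    2    3    4
  d   1    1    1    2    3
  d   2    2    1    2    3
  a   3    3    2    2    3
  e   4    4    3    2    3
  a   5    5    4    3    3
  e   6    6    5    4    4
Edit distance = dp[6][4] = 4

4


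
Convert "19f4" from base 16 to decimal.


Input: "19f4" in base 16
Positional expansion:
  Digit '1' (value 1) x 16^3 = 4096
  Digit '9' (value 9) x 16^2 = 2304
  Digit 'f' (value 15) x 16^1 = 240
  Digit '4' (value 4) x 16^0 = 4
Sum = 6644

6644


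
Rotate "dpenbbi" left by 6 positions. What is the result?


Input: "dpenbbi", rotate left by 6
First 6 characters: "dpenbb"
Remaining characters: "i"
Concatenate remaining + first: "i" + "dpenbb" = "idpenbb"

idpenbb


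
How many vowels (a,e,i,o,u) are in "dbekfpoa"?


Input: dbekfpoa
Checking each character:
  'd' at position 0: consonant
  'b' at position 1: consonant
  'e' at position 2: vowel (running total: 1)
  'k' at position 3: consonant
  'f' at position 4: consonant
  'p' at position 5: consonant
  'o' at position 6: vowel (running total: 2)
  'a' at position 7: vowel (running total: 3)
Total vowels: 3

3


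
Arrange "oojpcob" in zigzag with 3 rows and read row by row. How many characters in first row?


Zigzag "oojpcob" into 3 rows:
Placing characters:
  'o' => row 0
  'o' => row 1
  'j' => row 2
  'p' => row 1
  'c' => row 0
  'o' => row 1
  'b' => row 2
Rows:
  Row 0: "oc"
  Row 1: "opo"
  Row 2: "jb"
First row length: 2

2


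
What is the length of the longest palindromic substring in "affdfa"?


Input: "affdfa"
Checking substrings for palindromes:
  [2:5] "fdf" (len 3) => palindrome
  [1:3] "ff" (len 2) => palindrome
Longest palindromic substring: "fdf" with length 3

3


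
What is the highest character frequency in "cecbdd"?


Input: cecbdd
Character counts:
  'b': 1
  'c': 2
  'd': 2
  'e': 1
Maximum frequency: 2

2


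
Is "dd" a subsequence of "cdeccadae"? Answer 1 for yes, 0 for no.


Check if "dd" is a subsequence of "cdeccadae"
Greedy scan:
  Position 0 ('c'): no match needed
  Position 1 ('d'): matches sub[0] = 'd'
  Position 2 ('e'): no match needed
  Position 3 ('c'): no match needed
  Position 4 ('c'): no match needed
  Position 5 ('a'): no match needed
  Position 6 ('d'): matches sub[1] = 'd'
  Position 7 ('a'): no match needed
  Position 8 ('e'): no match needed
All 2 characters matched => is a subsequence

1


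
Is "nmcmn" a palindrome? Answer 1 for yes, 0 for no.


Input: nmcmn
Reversed: nmcmn
  Compare pos 0 ('n') with pos 4 ('n'): match
  Compare pos 1 ('m') with pos 3 ('m'): match
Result: palindrome

1


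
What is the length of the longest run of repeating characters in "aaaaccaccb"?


Input: "aaaaccaccb"
Scanning for longest run:
  Position 1 ('a'): continues run of 'a', length=2
  Position 2 ('a'): continues run of 'a', length=3
  Position 3 ('a'): continues run of 'a', length=4
  Position 4 ('c'): new char, reset run to 1
  Position 5 ('c'): continues run of 'c', length=2
  Position 6 ('a'): new char, reset run to 1
  Position 7 ('c'): new char, reset run to 1
  Position 8 ('c'): continues run of 'c', length=2
  Position 9 ('b'): new char, reset run to 1
Longest run: 'a' with length 4

4


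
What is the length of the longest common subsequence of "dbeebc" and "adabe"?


LCS of "dbeebc" and "adabe"
DP table:
           a    d    a    b    e
      0    0    0    0    0    0
  d   0    0    1    1    1    1
  b   0    0    1    1    2    2
  e   0    0    1    1    2    3
  e   0    0    1    1    2    3
  b   0    0    1    1    2    3
  c   0    0    1    1    2    3
LCS length = dp[6][5] = 3

3


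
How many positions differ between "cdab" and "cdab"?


Comparing "cdab" and "cdab" position by position:
  Position 0: 'c' vs 'c' => same
  Position 1: 'd' vs 'd' => same
  Position 2: 'a' vs 'a' => same
  Position 3: 'b' vs 'b' => same
Positions that differ: 0

0


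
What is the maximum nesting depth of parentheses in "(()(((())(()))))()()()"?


Input: "(()(((())(()))))()()()"
Tracking depth:
  Position 0 '(': depth becomes 1
  Position 1 '(': depth becomes 2
  Position 2 ')': depth becomes 1
  Position 3 '(': depth becomes 2
  Position 4 '(': depth becomes 3
  Position 5 '(': depth becomes 4
  Position 6 '(': depth becomes 5
  Position 7 ')': depth becomes 4
  Position 8 ')': depth becomes 3
  Position 9 '(': depth becomes 4
  Position 10 '(': depth becomes 5
  Position 11 ')': depth becomes 4
  Position 12 ')': depth becomes 3
  Position 13 ')': depth becomes 2
  Position 14 ')': depth becomes 1
  Position 15 ')': depth becomes 0
  Position 16 '(': depth becomes 1
  Position 17 ')': depth becomes 0
  Position 18 '(': depth becomes 1
  Position 19 ')': depth becomes 0
  Position 20 '(': depth becomes 1
  Position 21 ')': depth becomes 0
Maximum depth reached: 5

5


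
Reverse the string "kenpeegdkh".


Input: kenpeegdkh
Reading characters right to left:
  Position 9: 'h'
  Position 8: 'k'
  Position 7: 'd'
  Position 6: 'g'
  Position 5: 'e'
  Position 4: 'e'
  Position 3: 'p'
  Position 2: 'n'
  Position 1: 'e'
  Position 0: 'k'
Reversed: hkdgeepnek

hkdgeepnek


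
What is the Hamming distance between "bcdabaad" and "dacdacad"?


Comparing "bcdabaad" and "dacdacad" position by position:
  Position 0: 'b' vs 'd' => differ
  Position 1: 'c' vs 'a' => differ
  Position 2: 'd' vs 'c' => differ
  Position 3: 'a' vs 'd' => differ
  Position 4: 'b' vs 'a' => differ
  Position 5: 'a' vs 'c' => differ
  Position 6: 'a' vs 'a' => same
  Position 7: 'd' vs 'd' => same
Total differences (Hamming distance): 6

6


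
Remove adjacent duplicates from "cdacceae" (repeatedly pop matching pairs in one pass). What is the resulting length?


Input: cdacceae
Stack-based adjacent duplicate removal:
  Read 'c': push. Stack: c
  Read 'd': push. Stack: cd
  Read 'a': push. Stack: cda
  Read 'c': push. Stack: cdac
  Read 'c': matches stack top 'c' => pop. Stack: cda
  Read 'e': push. Stack: cdae
  Read 'a': push. Stack: cdaea
  Read 'e': push. Stack: cdaeae
Final stack: "cdaeae" (length 6)

6


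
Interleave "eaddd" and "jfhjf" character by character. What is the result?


Interleaving "eaddd" and "jfhjf":
  Position 0: 'e' from first, 'j' from second => "ej"
  Position 1: 'a' from first, 'f' from second => "af"
  Position 2: 'd' from first, 'h' from second => "dh"
  Position 3: 'd' from first, 'j' from second => "dj"
  Position 4: 'd' from first, 'f' from second => "df"
Result: ejafdhdjdf

ejafdhdjdf


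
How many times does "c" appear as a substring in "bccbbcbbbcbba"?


Searching for "c" in "bccbbcbbbcbba"
Scanning each position:
  Position 0: "b" => no
  Position 1: "c" => MATCH
  Position 2: "c" => MATCH
  Position 3: "b" => no
  Position 4: "b" => no
  Position 5: "c" => MATCH
  Position 6: "b" => no
  Position 7: "b" => no
  Position 8: "b" => no
  Position 9: "c" => MATCH
  Position 10: "b" => no
  Position 11: "b" => no
  Position 12: "a" => no
Total occurrences: 4

4


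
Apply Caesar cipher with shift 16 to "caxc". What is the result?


Caesar cipher: shift "caxc" by 16
  'c' (pos 2) + 16 = pos 18 = 's'
  'a' (pos 0) + 16 = pos 16 = 'q'
  'x' (pos 23) + 16 = pos 13 = 'n'
  'c' (pos 2) + 16 = pos 18 = 's'
Result: sqns

sqns


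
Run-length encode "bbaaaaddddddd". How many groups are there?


Input: bbaaaaddddddd
Scanning for consecutive runs:
  Group 1: 'b' x 2 (positions 0-1)
  Group 2: 'a' x 4 (positions 2-5)
  Group 3: 'd' x 7 (positions 6-12)
Total groups: 3

3


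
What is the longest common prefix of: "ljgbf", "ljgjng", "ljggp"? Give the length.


Words: ljgbf, ljgjng, ljggp
  Position 0: all 'l' => match
  Position 1: all 'j' => match
  Position 2: all 'g' => match
  Position 3: ('b', 'j', 'g') => mismatch, stop
LCP = "ljg" (length 3)

3


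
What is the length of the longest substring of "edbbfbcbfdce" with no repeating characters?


Input: "edbbfbcbfdce"
Sliding window (track last position of each char):
  Position 0 ('e'): window [0,0] length 1 -- new best
  Position 1 ('d'): window [0,1] length 2 -- new best
  Position 2 ('b'): window [0,2] length 3 -- new best
  Position 3 ('b'): repeat (last at 2), move window start to 3
  Position 3 ('b'): window [3,3] length 1
  Position 4 ('f'): window [3,4] length 2
  Position 5 ('b'): repeat (last at 3), move window start to 4
  Position 5 ('b'): window [4,5] length 2
  Position 6 ('c'): window [4,6] length 3
  Position 7 ('b'): repeat (last at 5), move window start to 6
  Position 7 ('b'): window [6,7] length 2
  Position 8 ('f'): window [6,8] length 3
  Position 9 ('d'): window [6,9] length 4 -- new best
  Position 10 ('c'): repeat (last at 6), move window start to 7
  Position 10 ('c'): window [7,10] length 4
  Position 11 ('e'): window [7,11] length 5 -- new best
Longest substring with no repeats: "bfdce" with length 5

5


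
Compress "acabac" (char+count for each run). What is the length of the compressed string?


Input: acabac
Runs:
  'a' x 1 => "a1"
  'c' x 1 => "c1"
  'a' x 1 => "a1"
  'b' x 1 => "b1"
  'a' x 1 => "a1"
  'c' x 1 => "c1"
Compressed: "a1c1a1b1a1c1"
Compressed length: 12

12


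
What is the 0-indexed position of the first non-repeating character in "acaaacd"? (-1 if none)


Input: acaaacd
Character frequencies:
  'a': 4
  'c': 2
  'd': 1
Scanning left to right for freq == 1:
  Position 0 ('a'): freq=4, skip
  Position 1 ('c'): freq=2, skip
  Position 2 ('a'): freq=4, skip
  Position 3 ('a'): freq=4, skip
  Position 4 ('a'): freq=4, skip
  Position 5 ('c'): freq=2, skip
  Position 6 ('d'): unique! => answer = 6

6


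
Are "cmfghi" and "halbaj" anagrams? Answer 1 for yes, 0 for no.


Strings: "cmfghi", "halbaj"
Sorted first:  cfghim
Sorted second: aabhjl
Differ at position 0: 'c' vs 'a' => not anagrams

0


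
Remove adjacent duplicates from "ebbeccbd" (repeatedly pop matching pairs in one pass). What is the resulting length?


Input: ebbeccbd
Stack-based adjacent duplicate removal:
  Read 'e': push. Stack: e
  Read 'b': push. Stack: eb
  Read 'b': matches stack top 'b' => pop. Stack: e
  Read 'e': matches stack top 'e' => pop. Stack: (empty)
  Read 'c': push. Stack: c
  Read 'c': matches stack top 'c' => pop. Stack: (empty)
  Read 'b': push. Stack: b
  Read 'd': push. Stack: bd
Final stack: "bd" (length 2)

2


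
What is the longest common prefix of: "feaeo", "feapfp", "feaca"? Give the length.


Words: feaeo, feapfp, feaca
  Position 0: all 'f' => match
  Position 1: all 'e' => match
  Position 2: all 'a' => match
  Position 3: ('e', 'p', 'c') => mismatch, stop
LCP = "fea" (length 3)

3


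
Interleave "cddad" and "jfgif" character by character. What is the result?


Interleaving "cddad" and "jfgif":
  Position 0: 'c' from first, 'j' from second => "cj"
  Position 1: 'd' from first, 'f' from second => "df"
  Position 2: 'd' from first, 'g' from second => "dg"
  Position 3: 'a' from first, 'i' from second => "ai"
  Position 4: 'd' from first, 'f' from second => "df"
Result: cjdfdgaidf

cjdfdgaidf


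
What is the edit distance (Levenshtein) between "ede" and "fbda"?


Computing edit distance: "ede" -> "fbda"
DP table:
           f    b    d    a
      0    1    2    3    4
  e   1    1    2    3    4
  d   2    2    2    2    3
  e   3    3    3    3    3
Edit distance = dp[3][4] = 3

3


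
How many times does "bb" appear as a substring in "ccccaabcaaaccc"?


Searching for "bb" in "ccccaabcaaaccc"
Scanning each position:
  Position 0: "cc" => no
  Position 1: "cc" => no
  Position 2: "cc" => no
  Position 3: "ca" => no
  Position 4: "aa" => no
  Position 5: "ab" => no
  Position 6: "bc" => no
  Position 7: "ca" => no
  Position 8: "aa" => no
  Position 9: "aa" => no
  Position 10: "ac" => no
  Position 11: "cc" => no
  Position 12: "cc" => no
Total occurrences: 0

0


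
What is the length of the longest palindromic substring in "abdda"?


Input: "abdda"
Checking substrings for palindromes:
  [2:4] "dd" (len 2) => palindrome
Longest palindromic substring: "dd" with length 2

2


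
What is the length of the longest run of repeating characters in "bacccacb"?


Input: "bacccacb"
Scanning for longest run:
  Position 1 ('a'): new char, reset run to 1
  Position 2 ('c'): new char, reset run to 1
  Position 3 ('c'): continues run of 'c', length=2
  Position 4 ('c'): continues run of 'c', length=3
  Position 5 ('a'): new char, reset run to 1
  Position 6 ('c'): new char, reset run to 1
  Position 7 ('b'): new char, reset run to 1
Longest run: 'c' with length 3

3


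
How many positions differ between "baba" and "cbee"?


Comparing "baba" and "cbee" position by position:
  Position 0: 'b' vs 'c' => DIFFER
  Position 1: 'a' vs 'b' => DIFFER
  Position 2: 'b' vs 'e' => DIFFER
  Position 3: 'a' vs 'e' => DIFFER
Positions that differ: 4

4


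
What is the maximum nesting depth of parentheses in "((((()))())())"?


Input: "((((()))())())"
Tracking depth:
  Position 0 '(': depth becomes 1
  Position 1 '(': depth becomes 2
  Position 2 '(': depth becomes 3
  Position 3 '(': depth becomes 4
  Position 4 '(': depth becomes 5
  Position 5 ')': depth becomes 4
  Position 6 ')': depth becomes 3
  Position 7 ')': depth becomes 2
  Position 8 '(': depth becomes 3
  Position 9 ')': depth becomes 2
  Position 10 ')': depth becomes 1
  Position 11 '(': depth becomes 2
  Position 12 ')': depth becomes 1
  Position 13 ')': depth becomes 0
Maximum depth reached: 5

5


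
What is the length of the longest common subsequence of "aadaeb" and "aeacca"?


LCS of "aadaeb" and "aeacca"
DP table:
           a    e    a    c    c    a
      0    0    0    0    0    0    0
  a   0    1    1    1    1    1    1
  a   0    1    1    2    2    2    2
  d   0    1    1    2    2    2    2
  a   0    1    1    2    2    2    3
  e   0    1    2    2    2    2    3
  b   0    1    2    2    2    2    3
LCS length = dp[6][6] = 3

3
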